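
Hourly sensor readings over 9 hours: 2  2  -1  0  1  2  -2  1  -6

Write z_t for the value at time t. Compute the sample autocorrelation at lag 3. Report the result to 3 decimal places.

-0.195

Mean z̄ = (2 + 2 − 1 + 0 + 1 + 2 − 2 + 1 − 6)/9 = -0.1111
Σ(z_t−z̄)(z_{t+3}−z̄) = (0.2346) + (2.3457) + (-1.8765) + (-0.2099) + (1.2346) + (-12.4321) = -10.7037
Denominator Σ(z_t−z̄)² = 54.8889
r_3 = -10.7037 / 54.8889 = -0.195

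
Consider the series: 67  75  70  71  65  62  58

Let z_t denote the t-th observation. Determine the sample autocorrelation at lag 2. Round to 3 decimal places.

0.124

Mean z̄ = (67 + 75 + 70 + 71 + 65 + 62 + 58)/7 = 66.8571
Deviations from mean: 0.1429, 8.1429, 3.1429, 4.1429, -1.8571, -4.8571, -8.8571
Σ(z_t−z̄)(z_{t+2}−z̄) = (0.4490) + (33.7347) + (-5.8367) + (-20.1224) + (16.4490) = 24.6735
Denominator Σ(z_t−z̄)² = 198.8571
r_2 = 24.6735 / 198.8571 = 0.124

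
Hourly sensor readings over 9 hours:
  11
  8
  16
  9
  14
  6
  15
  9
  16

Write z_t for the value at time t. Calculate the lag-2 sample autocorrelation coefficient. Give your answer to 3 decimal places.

0.609

Mean z̄ = (11 + 8 + 16 + 9 + 14 + 6 + 15 + 9 + 16)/9 = 11.5556
Σ(z_t−z̄)(z_{t+2}−z̄) = (-2.4691) + (9.0864) + (10.8642) + (14.1975) + (8.4198) + (14.1975) + (15.3086) = 69.6049
Denominator Σ(z_t−z̄)² = 114.2222
r_2 = 69.6049 / 114.2222 = 0.609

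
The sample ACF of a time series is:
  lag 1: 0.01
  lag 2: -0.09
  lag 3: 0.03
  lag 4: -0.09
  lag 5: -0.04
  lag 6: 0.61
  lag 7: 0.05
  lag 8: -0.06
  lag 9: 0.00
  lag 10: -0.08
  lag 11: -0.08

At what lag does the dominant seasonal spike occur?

The largest autocorrelation is r_6 = 0.61; the remaining lags stay at or below 0.05.
The dominant spike at lag 6 indicates a seasonal period of 6.

6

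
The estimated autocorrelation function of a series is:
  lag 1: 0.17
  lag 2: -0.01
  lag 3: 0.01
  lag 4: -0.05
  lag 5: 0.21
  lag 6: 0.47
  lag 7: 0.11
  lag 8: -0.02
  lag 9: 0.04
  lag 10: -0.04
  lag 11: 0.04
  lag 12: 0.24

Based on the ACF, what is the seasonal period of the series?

6

The largest autocorrelation is r_6 = 0.47, with a weaker echo at lag 12 (0.24); the remaining lags stay at or below 0.21.
The dominant spike at lag 6 indicates a seasonal period of 6.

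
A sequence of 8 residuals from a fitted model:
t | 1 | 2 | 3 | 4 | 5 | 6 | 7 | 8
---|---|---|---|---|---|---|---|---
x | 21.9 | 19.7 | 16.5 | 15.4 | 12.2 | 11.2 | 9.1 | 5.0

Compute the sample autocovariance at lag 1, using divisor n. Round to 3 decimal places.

Mean x̄ = (21.9 + 19.7 + 16.5 + 15.4 + 12.2 + 11.2 + 9.1 + 5.0)/8 = 13.8750
Deviations: 8.0250, 5.8250, 2.6250, 1.5250, -1.6750, -2.6750, -4.7750, -8.8750
Σ_{t=1}^{7}(x_t−x̄)(x_{t+1}−x̄) = 123.1169
γ_1 = 123.1169 / 8 = 15.390

15.390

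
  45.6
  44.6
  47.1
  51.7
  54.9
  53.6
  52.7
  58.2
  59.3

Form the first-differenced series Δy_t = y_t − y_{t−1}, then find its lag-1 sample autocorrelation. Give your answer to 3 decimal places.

-0.089

First differences Δy: -1.0, 2.5, 4.6, 3.2, -1.3, -0.9, 5.5, 1.1
Mean of differences = 1.7125
Numerator Σ(Δy_t−Δȳ)(Δy_{t+1}−Δȳ) = -4.3927
Denominator Σ(Δy_t−Δȳ)² = 49.1488
r_1(Δy) = -4.3927 / 49.1488 = -0.089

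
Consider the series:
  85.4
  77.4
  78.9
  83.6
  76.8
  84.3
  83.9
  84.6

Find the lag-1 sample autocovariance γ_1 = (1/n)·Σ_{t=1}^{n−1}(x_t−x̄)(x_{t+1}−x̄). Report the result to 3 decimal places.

Mean x̄ = (85.4 + 77.4 + 78.9 + 83.6 + 76.8 + 84.3 + 83.9 + 84.6)/8 = 81.8625
Σ_{t=1}^{7}(x_t−x̄)(x_{t+1}−x̄) = -18.3052
γ_1 = -18.3052 / 8 = -2.288

-2.288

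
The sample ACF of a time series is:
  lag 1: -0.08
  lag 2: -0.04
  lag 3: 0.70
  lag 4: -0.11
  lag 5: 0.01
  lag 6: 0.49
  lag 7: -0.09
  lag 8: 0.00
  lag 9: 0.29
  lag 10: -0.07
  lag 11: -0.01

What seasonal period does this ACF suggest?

3

The largest autocorrelation is r_3 = 0.70, with weaker echoes at lags 6 (0.49) and 9 (0.29); the remaining lags stay at or below 0.01.
The dominant spike at lag 3 indicates a seasonal period of 3.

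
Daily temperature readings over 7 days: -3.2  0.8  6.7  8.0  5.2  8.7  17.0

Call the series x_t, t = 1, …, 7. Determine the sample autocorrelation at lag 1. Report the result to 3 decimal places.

0.292

Mean x̄ = (-3.2 + 0.8 + 6.7 + 8.0 + 5.2 + 8.7 + 17.0)/7 = 6.1714
Σ(x_t−x̄)(x_{t+1}−x̄) = (50.3380) + (-2.8392) + (0.9665) + (-1.7763) + (-2.4563) + (27.3808) = 71.6135
Denominator Σ(x_t−x̄)² = 244.8943
r_1 = 71.6135 / 244.8943 = 0.292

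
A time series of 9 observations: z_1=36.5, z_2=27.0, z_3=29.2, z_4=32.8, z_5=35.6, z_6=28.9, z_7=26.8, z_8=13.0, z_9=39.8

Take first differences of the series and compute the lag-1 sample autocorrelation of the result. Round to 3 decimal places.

-0.320

First differences Δz: -9.5, 2.2, 3.6, 2.8, -6.7, -2.1, -13.8, 26.8
Mean of differences = 0.4125
Numerator Σ(Δz_t−Δz̄)(Δz_{t+1}−Δz̄) = -342.8452
Denominator Σ(Δz_t−Δz̄)² = 1072.5088
r_1(Δz) = -342.8452 / 1072.5088 = -0.320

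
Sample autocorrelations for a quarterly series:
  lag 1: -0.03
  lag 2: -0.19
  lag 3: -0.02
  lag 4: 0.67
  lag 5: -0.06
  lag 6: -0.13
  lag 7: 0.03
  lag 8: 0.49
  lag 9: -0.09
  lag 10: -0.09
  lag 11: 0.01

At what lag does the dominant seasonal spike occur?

4

The largest autocorrelation is r_4 = 0.67, with a weaker echo at lag 8 (0.49); the remaining lags stay at or below 0.03.
The dominant spike at lag 4 indicates a seasonal period of 4.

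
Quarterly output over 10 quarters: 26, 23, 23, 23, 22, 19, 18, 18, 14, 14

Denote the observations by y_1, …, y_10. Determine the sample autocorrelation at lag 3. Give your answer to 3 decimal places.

Mean ȳ = (26 + 23 + 23 + 23 + 22 + 19 + 18 + 18 + 14 + 14)/10 = 20.0000
Σ(y_t−ȳ)(y_{t+3}−ȳ) = (18.0000) + (6.0000) + (-3.0000) + (-6.0000) + (-4.0000) + (6.0000) + (12.0000) = 29.0000
Denominator Σ(y_t−ȳ)² = 148.0000
r_3 = 29.0000 / 148.0000 = 0.196

0.196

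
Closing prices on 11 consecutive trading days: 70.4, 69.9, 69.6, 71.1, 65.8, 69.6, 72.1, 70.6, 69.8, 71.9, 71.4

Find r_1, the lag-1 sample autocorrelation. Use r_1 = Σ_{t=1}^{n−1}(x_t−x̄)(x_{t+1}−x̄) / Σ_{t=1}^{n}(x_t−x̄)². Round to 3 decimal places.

-0.031

Mean x̄ = (70.4 + 69.9 + 69.6 + 71.1 + 65.8 + 69.6 + 72.1 + 70.6 + 69.8 + 71.9 + 71.4)/11 = 70.2000
Numerator Σ_{t=1}^{10}(x_t−x̄)(x_{t+1}−x̄) = -0.9200
Denominator Σ(x_t−x̄)² = 29.2800
r_1 = -0.9200 / 29.2800 = -0.031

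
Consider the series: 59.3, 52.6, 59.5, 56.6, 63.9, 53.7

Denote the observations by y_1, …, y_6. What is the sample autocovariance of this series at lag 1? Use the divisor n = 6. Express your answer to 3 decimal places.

Mean ȳ = (59.3 + 52.6 + 59.5 + 56.6 + 63.9 + 53.7)/6 = 57.6000
Σ_{t=1}^{5}(y_t−ȳ)(y_{t+1}−ȳ) = -50.7700
γ_1 = -50.7700 / 6 = -8.462

-8.462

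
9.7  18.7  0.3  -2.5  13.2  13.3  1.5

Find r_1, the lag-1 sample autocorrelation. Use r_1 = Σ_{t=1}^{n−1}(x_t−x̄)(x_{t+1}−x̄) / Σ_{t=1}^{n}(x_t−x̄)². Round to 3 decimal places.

Mean x̄ = (9.7 + 18.7 + 0.3 − 2.5 + 13.2 + 13.3 + 1.5)/7 = 7.7429
Deviations from mean: 1.9571, 10.9571, -7.4429, -10.2429, 5.4571, 5.5571, -6.2429
Numerator Σ_{t=1}^{6}(x_t−x̄)(x_{t+1}−x̄) = -44.1347
Denominator Σ(x_t−x̄)² = 383.8371
r_1 = -44.1347 / 383.8371 = -0.115

-0.115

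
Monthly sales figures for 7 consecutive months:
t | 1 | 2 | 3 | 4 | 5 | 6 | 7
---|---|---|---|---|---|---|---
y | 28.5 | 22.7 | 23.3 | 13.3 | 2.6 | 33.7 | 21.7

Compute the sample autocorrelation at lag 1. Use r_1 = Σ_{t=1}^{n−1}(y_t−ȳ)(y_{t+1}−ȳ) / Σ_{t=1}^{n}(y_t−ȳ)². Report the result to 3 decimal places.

Mean ȳ = (28.5 + 22.7 + 23.3 + 13.3 + 2.6 + 33.7 + 21.7)/7 = 20.8286
Σ(y_t−ȳ)(y_{t+1}−ȳ) = (14.3565) + (4.6251) + (-18.6063) + (137.2351) + (-234.6278) + (11.2165) = -85.8008
Denominator Σ(y_t−ȳ)² = 623.8543
r_1 = -85.8008 / 623.8543 = -0.138

-0.138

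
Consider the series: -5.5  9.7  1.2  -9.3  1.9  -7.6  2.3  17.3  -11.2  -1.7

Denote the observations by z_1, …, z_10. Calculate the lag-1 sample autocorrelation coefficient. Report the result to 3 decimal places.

Mean z̄ = (-5.5 + 9.7 + 1.2 − 9.3 + 1.9 − 7.6 + 2.3 + 17.3 − 11.2 − 1.7)/10 = -0.2900
Numerator Σ_{t=1}^{9}(z_t−z̄)(z_{t+1}−z̄) = -236.2271
Denominator Σ(z_t−z̄)² = 705.7090
r_1 = -236.2271 / 705.7090 = -0.335

-0.335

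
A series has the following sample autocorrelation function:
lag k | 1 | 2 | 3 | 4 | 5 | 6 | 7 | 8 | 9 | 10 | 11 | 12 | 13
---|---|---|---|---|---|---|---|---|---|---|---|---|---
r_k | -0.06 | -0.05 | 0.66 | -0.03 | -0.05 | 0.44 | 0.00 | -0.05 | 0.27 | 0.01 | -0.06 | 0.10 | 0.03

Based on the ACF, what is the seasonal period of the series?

3

The largest autocorrelation is r_3 = 0.66, with weaker echoes at lags 6 (0.44) and 9 (0.27); the remaining lags stay at or below 0.10.
The dominant spike at lag 3 indicates a seasonal period of 3.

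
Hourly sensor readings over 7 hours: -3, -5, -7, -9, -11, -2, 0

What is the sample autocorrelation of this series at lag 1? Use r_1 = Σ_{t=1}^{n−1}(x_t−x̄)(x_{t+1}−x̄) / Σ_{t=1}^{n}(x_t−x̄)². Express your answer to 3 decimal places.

0.282

Mean x̄ = (-3 − 5 − 7 − 9 − 11 − 2 + 0)/7 = -5.2857
Numerator Σ_{t=1}^{6}(x_t−x̄)(x_{t+1}−x̄) = 26.3469
Denominator Σ(x_t−x̄)² = 93.4286
r_1 = 26.3469 / 93.4286 = 0.282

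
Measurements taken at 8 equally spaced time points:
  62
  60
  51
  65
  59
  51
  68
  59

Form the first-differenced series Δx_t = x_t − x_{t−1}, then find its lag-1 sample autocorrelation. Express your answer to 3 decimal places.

First differences Δx: -2, -9, 14, -6, -8, 17, -9
Mean of differences = -0.4286
Numerator Σ(Δx_t−Δx̄)(Δx_{t+1}−Δx̄) = -429.7551
Denominator Σ(Δx_t−Δx̄)² = 749.7143
r_1(Δx) = -429.7551 / 749.7143 = -0.573

-0.573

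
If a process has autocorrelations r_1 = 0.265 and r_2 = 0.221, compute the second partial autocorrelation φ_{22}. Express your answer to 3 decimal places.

φ_{22} = (r_2 − r_1²) / (1 − r_1²)
r_1² = (0.265)² = 0.070225
Numerator = 0.221 − 0.0702 = 0.1508; denominator = 1 − 0.0702 = 0.9298
φ_{22} = 0.1508 / 0.9298 = 0.162

0.162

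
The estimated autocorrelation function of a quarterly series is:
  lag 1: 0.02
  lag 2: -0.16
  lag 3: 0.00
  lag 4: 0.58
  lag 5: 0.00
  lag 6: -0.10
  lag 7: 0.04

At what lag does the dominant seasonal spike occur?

The largest autocorrelation is r_4 = 0.58; the remaining lags stay at or below 0.04.
The dominant spike at lag 4 indicates a seasonal period of 4.

4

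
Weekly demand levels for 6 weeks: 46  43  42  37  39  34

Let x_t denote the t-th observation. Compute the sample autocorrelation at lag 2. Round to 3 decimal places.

Mean x̄ = (46 + 43 + 42 + 37 + 39 + 34)/6 = 40.1667
Σ(x_t−x̄)(x_{t+2}−x̄) = (10.6944) + (-8.9722) + (-2.1389) + (19.5278) = 19.1111
Denominator Σ(x_t−x̄)² = 94.8333
r_2 = 19.1111 / 94.8333 = 0.202

0.202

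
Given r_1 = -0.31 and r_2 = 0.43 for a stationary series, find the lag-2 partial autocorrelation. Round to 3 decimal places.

φ_{22} = (r_2 − r_1²) / (1 − r_1²)
r_1² = (-0.31)² = 0.0961
Numerator = 0.43 − 0.0961 = 0.3339; denominator = 1 − 0.0961 = 0.9039
φ_{22} = 0.3339 / 0.9039 = 0.369

0.369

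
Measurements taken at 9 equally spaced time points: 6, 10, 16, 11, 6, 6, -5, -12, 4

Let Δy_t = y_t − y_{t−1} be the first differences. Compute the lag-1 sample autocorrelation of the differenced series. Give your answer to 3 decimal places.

First differences Δy: 4, 6, -5, -5, 0, -11, -7, 16
Mean of differences = -0.2500
Numerator Σ(Δy_t−Δȳ)(Δy_{t+1}−Δȳ) = -21.5625
Denominator Σ(Δy_t−Δȳ)² = 527.5000
r_1(Δy) = -21.5625 / 527.5000 = -0.041

-0.041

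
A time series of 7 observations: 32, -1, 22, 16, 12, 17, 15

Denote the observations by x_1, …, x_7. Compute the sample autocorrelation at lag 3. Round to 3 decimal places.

0.123

Mean x̄ = (32 − 1 + 22 + 16 + 12 + 17 + 15)/7 = 16.1429
Deviations from mean: 15.8571, -17.1429, 5.8571, -0.1429, -4.1429, 0.8571, -1.1429
Numerator Σ_{t=1}^{4}(x_t−x̄)(x_{t+3}−x̄) = 73.9388
Denominator Σ(x_t−x̄)² = 598.8571
r_3 = 73.9388 / 598.8571 = 0.123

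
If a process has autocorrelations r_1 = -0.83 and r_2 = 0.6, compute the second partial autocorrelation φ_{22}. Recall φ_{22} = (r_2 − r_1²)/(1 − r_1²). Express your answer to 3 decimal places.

-0.286

φ_{22} = (r_2 − r_1²) / (1 − r_1²)
r_1² = (-0.83)² = 0.6889
Numerator = 0.6 − 0.6889 = -0.0889; denominator = 1 − 0.6889 = 0.3111
φ_{22} = -0.0889 / 0.3111 = -0.286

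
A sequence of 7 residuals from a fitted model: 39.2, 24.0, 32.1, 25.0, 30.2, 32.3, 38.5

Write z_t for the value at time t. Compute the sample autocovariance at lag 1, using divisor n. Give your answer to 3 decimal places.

Mean z̄ = (39.2 + 24.0 + 32.1 + 25.0 + 30.2 + 32.3 + 38.5)/7 = 31.6143
Deviations: 7.5857, -7.6143, 0.4857, -6.6143, -1.4143, 0.6857, 6.8857
Σ_{t=1}^{6}(z_t−z̄)(z_{t+1}−z̄) = -51.5645
γ_1 = -51.5645 / 7 = -7.366

-7.366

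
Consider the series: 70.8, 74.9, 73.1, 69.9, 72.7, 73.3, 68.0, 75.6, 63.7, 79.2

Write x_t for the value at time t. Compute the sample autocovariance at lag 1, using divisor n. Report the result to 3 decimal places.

Mean x̄ = (70.8 + 74.9 + 73.1 + 69.9 + 72.7 + 73.3 + 68.0 + 75.6 + 63.7 + 79.2)/10 = 72.1200
Σ_{t=1}^{9}(x_t−x̄)(x_{t+1}−x̄) = -111.8384
γ_1 = -111.8384 / 10 = -11.184

-11.184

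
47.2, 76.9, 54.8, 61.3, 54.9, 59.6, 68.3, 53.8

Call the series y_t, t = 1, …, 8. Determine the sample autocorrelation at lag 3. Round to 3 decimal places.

-0.099

Mean ȳ = (47.2 + 76.9 + 54.8 + 61.3 + 54.9 + 59.6 + 68.3 + 53.8)/8 = 59.6000
Deviations from mean: -12.4000, 17.3000, -4.8000, 1.7000, -4.7000, 0.0000, 8.7000, -5.8000
Numerator Σ_{t=1}^{5}(y_t−ȳ)(y_{t+3}−ȳ) = -60.3400
Denominator Σ(y_t−ȳ)² = 610.4000
r_3 = -60.3400 / 610.4000 = -0.099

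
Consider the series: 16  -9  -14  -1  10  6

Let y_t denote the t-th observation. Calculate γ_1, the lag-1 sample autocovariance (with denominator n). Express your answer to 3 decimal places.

10.481

Mean ȳ = (16 − 9 − 14 − 1 + 10 + 6)/6 = 1.3333
Deviations: 14.6667, -10.3333, -15.3333, -2.3333, 8.6667, 4.6667
Σ_{t=1}^{5}(y_t−ȳ)(y_{t+1}−ȳ) = 62.8889
γ_1 = 62.8889 / 6 = 10.481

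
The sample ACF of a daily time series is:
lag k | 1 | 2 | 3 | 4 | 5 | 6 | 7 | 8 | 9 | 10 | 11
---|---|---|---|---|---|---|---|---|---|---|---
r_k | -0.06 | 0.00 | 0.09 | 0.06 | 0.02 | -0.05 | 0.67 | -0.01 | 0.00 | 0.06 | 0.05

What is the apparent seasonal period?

The largest autocorrelation is r_7 = 0.67; the remaining lags stay at or below 0.09.
The dominant spike at lag 7 indicates a seasonal period of 7.

7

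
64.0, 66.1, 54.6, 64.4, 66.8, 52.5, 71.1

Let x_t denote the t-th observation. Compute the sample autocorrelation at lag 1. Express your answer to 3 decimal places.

Mean x̄ = (64.0 + 66.1 + 54.6 + 64.4 + 66.8 + 52.5 + 71.1)/7 = 62.7857
Deviations from mean: 1.2143, 3.3143, -8.1857, 1.6143, 4.0143, -10.2857, 8.3143
Numerator Σ_{t=1}^{6}(x_t−x̄)(x_{t+1}−x̄) = -156.6473
Denominator Σ(x_t−x̄)² = 273.1086
r_1 = -156.6473 / 273.1086 = -0.574

-0.574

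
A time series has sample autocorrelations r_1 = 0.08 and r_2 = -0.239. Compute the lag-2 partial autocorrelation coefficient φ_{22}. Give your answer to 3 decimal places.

-0.247

φ_{22} = (r_2 − r_1²) / (1 − r_1²)
r_1² = (0.08)² = 0.0064
Numerator = -0.239 − 0.0064 = -0.2454; denominator = 1 − 0.0064 = 0.9936
φ_{22} = -0.2454 / 0.9936 = -0.247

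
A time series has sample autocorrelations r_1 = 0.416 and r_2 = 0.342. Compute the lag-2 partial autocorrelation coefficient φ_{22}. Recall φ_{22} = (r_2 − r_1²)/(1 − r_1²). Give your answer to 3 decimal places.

φ_{22} = (r_2 − r_1²) / (1 − r_1²)
r_1² = (0.416)² = 0.173056
Numerator = 0.342 − 0.1731 = 0.1689; denominator = 1 − 0.1731 = 0.8269
φ_{22} = 0.1689 / 0.8269 = 0.204

0.204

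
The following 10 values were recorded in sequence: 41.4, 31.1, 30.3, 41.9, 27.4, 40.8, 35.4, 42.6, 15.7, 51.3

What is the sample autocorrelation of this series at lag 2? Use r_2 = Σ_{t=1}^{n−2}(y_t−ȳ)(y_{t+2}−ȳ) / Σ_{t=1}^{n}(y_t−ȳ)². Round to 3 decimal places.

0.185

Mean ȳ = (41.4 + 31.1 + 30.3 + 41.9 + 27.4 + 40.8 + 35.4 + 42.6 + 15.7 + 51.3)/10 = 35.7900
Numerator Σ_{t=1}^{8}(y_t−ȳ)(y_{t+2}−ȳ) = 168.0658
Denominator Σ(y_t−ȳ)² = 907.1290
r_2 = 168.0658 / 907.1290 = 0.185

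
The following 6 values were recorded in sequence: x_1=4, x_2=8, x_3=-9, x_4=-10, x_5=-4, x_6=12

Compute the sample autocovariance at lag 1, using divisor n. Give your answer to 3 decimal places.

7.412

Mean x̄ = (4 + 8 − 9 − 10 − 4 + 12)/6 = 0.1667
Deviations: 3.8333, 7.8333, -9.1667, -10.1667, -4.1667, 11.8333
Σ_{t=1}^{5}(x_t−x̄)(x_{t+1}−x̄) = 44.4722
γ_1 = 44.4722 / 6 = 7.412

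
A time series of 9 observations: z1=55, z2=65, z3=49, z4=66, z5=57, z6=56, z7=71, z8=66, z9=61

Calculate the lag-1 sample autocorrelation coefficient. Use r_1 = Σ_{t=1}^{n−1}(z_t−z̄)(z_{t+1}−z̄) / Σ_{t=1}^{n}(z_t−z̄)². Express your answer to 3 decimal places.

Mean z̄ = (55 + 65 + 49 + 66 + 57 + 56 + 71 + 66 + 61)/9 = 60.6667
Numerator Σ_{t=1}^{8}(z_t−z̄)(z_{t+1}−z̄) = -131.1111
Denominator Σ(z_t−z̄)² = 386.0000
r_1 = -131.1111 / 386.0000 = -0.340

-0.340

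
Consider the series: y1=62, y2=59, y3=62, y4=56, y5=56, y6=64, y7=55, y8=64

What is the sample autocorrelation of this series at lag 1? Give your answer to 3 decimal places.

Mean ȳ = (62 + 59 + 62 + 56 + 56 + 64 + 55 + 64)/8 = 59.7500
Deviations from mean: 2.2500, -0.7500, 2.2500, -3.7500, -3.7500, 4.2500, -4.7500, 4.2500
Σ(y_t−ȳ)(y_{t+1}−ȳ) = (-1.6875) + (-1.6875) + (-8.4375) + (14.0625) + (-15.9375) + (-20.1875) + (-20.1875) = -54.0625
Denominator Σ(y_t−ȳ)² = 97.5000
r_1 = -54.0625 / 97.5000 = -0.554

-0.554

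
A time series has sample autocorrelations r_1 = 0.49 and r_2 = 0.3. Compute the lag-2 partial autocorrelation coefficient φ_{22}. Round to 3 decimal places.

φ_{22} = (r_2 − r_1²) / (1 − r_1²)
r_1² = (0.49)² = 0.2401
Numerator = 0.3 − 0.2401 = 0.0599; denominator = 1 − 0.2401 = 0.7599
φ_{22} = 0.0599 / 0.7599 = 0.079

0.079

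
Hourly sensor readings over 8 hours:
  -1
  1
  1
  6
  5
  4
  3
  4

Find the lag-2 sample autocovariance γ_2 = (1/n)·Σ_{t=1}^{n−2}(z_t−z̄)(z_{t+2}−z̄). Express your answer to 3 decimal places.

0.309

Mean z̄ = (-1 + 1 + 1 + 6 + 5 + 4 + 3 + 4)/8 = 2.8750
Σ_{t=1}^{6}(z_t−z̄)(z_{t+2}−z̄) = 2.4688
γ_2 = 2.4688 / 8 = 0.309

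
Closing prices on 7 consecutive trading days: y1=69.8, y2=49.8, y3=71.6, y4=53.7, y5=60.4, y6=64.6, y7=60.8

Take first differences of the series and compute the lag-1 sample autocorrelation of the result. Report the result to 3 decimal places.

First differences Δy: -20.0, 21.8, -17.9, 6.7, 4.2, -3.8
Mean of differences = -1.5000
Numerator Σ(Δy_t−Δȳ)(Δy_{t+1}−Δȳ) = -914.0200
Denominator Σ(Δy_t−Δȳ)² = 1259.1200
r_1(Δy) = -914.0200 / 1259.1200 = -0.726

-0.726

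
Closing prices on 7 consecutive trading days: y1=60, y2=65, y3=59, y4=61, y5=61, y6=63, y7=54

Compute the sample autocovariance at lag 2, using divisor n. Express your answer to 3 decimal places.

Mean ȳ = (60 + 65 + 59 + 61 + 61 + 63 + 54)/7 = 60.4286
Σ_{t=1}^{5}(y_t−ȳ)(y_{t+2}−ȳ) = 0.2041
γ_2 = 0.2041 / 7 = 0.029

0.029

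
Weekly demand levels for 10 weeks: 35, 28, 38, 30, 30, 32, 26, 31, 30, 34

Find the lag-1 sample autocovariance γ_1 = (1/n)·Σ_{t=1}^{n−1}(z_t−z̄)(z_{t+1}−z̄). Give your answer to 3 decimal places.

-4.696

Mean z̄ = (35 + 28 + 38 + 30 + 30 + 32 + 26 + 31 + 30 + 34)/10 = 31.4000
Σ_{t=1}^{9}(z_t−z̄)(z_{t+1}−z̄) = -46.9600
γ_1 = -46.9600 / 10 = -4.696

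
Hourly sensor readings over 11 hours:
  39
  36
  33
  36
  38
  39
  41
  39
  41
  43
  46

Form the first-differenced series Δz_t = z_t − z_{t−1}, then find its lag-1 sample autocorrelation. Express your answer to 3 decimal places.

First differences Δz: -3, -3, 3, 2, 1, 2, -2, 2, 2, 3
Mean of differences = 0.7000
Numerator Σ(Δz_t−Δz̄)(Δz_{t+1}−Δz̄) = 6.6100
Denominator Σ(Δz_t−Δz̄)² = 52.1000
r_1(Δz) = 6.6100 / 52.1000 = 0.127

0.127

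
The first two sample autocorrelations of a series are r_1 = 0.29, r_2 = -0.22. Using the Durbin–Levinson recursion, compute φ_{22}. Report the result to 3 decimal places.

φ_{22} = (r_2 − r_1²) / (1 − r_1²)
r_1² = (0.29)² = 0.0841
Numerator = -0.22 − 0.0841 = -0.3041; denominator = 1 − 0.0841 = 0.9159
φ_{22} = -0.3041 / 0.9159 = -0.332

-0.332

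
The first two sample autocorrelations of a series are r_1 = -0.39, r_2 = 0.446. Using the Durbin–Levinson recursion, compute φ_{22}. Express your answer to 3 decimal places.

φ_{22} = (r_2 − r_1²) / (1 − r_1²)
r_1² = (-0.39)² = 0.1521
Numerator = 0.446 − 0.1521 = 0.2939; denominator = 1 − 0.1521 = 0.8479
φ_{22} = 0.2939 / 0.8479 = 0.347

0.347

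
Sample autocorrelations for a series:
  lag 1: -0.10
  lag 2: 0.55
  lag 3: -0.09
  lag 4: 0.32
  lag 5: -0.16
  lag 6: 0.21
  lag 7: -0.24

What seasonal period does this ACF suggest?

2

The largest autocorrelation is r_2 = 0.55, with weaker echoes at lags 4 (0.32) and 6 (0.21); the remaining lags stay at or below -0.09.
The dominant spike at lag 2 indicates a seasonal period of 2.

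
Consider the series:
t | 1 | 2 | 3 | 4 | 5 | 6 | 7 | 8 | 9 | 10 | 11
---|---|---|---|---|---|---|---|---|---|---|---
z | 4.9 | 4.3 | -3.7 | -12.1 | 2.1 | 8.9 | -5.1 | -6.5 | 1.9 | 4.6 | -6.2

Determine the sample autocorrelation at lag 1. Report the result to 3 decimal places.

-0.012

Mean z̄ = (4.9 + 4.3 − 3.7 − 12.1 + 2.1 + 8.9 − 5.1 − 6.5 + 1.9 + 4.6 − 6.2)/11 = -0.6273
Numerator Σ_{t=1}^{10}(z_t−z̄)(z_{t+1}−z̄) = -5.0662
Denominator Σ(z_t−z̄)² = 413.3618
r_1 = -5.0662 / 413.3618 = -0.012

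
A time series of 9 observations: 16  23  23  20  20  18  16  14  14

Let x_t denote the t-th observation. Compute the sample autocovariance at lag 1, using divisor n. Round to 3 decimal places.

Mean x̄ = (16 + 23 + 23 + 20 + 20 + 18 + 16 + 14 + 14)/9 = 18.2222
Σ_{t=1}^{8}(x_t−x̄)(x_{t+1}−x̄) = 51.1728
γ_1 = 51.1728 / 9 = 5.686

5.686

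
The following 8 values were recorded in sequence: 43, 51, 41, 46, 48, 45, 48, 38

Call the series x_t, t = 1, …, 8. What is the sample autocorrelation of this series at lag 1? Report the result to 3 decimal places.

Mean x̄ = (43 + 51 + 41 + 46 + 48 + 45 + 48 + 38)/8 = 45.0000
Deviations from mean: -2.0000, 6.0000, -4.0000, 1.0000, 3.0000, 0.0000, 3.0000, -7.0000
Numerator Σ_{t=1}^{7}(x_t−x̄)(x_{t+1}−x̄) = -58.0000
Denominator Σ(x_t−x̄)² = 124.0000
r_1 = -58.0000 / 124.0000 = -0.468

-0.468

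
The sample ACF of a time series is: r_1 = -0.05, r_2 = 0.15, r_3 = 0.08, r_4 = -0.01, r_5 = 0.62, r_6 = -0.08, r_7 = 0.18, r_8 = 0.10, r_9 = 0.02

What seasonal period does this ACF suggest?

The largest autocorrelation is r_5 = 0.62; the remaining lags stay at or below 0.18.
The dominant spike at lag 5 indicates a seasonal period of 5.

5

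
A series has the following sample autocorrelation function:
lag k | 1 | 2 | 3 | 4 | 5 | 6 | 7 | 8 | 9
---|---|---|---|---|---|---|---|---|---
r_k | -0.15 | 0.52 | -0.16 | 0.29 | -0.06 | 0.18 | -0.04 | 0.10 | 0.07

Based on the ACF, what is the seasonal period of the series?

The largest autocorrelation is r_2 = 0.52, with weaker echoes at lags 4 (0.29) and 6 (0.18); the remaining lags stay at or below 0.10.
The dominant spike at lag 2 indicates a seasonal period of 2.

2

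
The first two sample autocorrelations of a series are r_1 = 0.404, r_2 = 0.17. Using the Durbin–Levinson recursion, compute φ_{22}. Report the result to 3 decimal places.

φ_{22} = (r_2 − r_1²) / (1 − r_1²)
r_1² = (0.404)² = 0.163216
Numerator = 0.17 − 0.1632 = 0.0068; denominator = 1 − 0.1632 = 0.8368
φ_{22} = 0.0068 / 0.8368 = 0.008

0.008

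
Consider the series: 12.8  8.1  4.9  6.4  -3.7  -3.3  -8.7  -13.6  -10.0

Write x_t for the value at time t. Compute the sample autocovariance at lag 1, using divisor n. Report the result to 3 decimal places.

48.651

Mean x̄ = (12.8 + 8.1 + 4.9 + 6.4 − 3.7 − 3.3 − 8.7 − 13.6 − 10.0)/9 = -0.7889
Σ_{t=1}^{8}(x_t−x̄)(x_{t+1}−x̄) = 437.8577
γ_1 = 437.8577 / 9 = 48.651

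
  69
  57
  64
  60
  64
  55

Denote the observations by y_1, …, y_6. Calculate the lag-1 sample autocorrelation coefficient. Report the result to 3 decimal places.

Mean ȳ = (69 + 57 + 64 + 60 + 64 + 55)/6 = 61.5000
Numerator Σ_{t=1}^{5}(y_t−ȳ)(y_{t+1}−ȳ) = -68.7500
Denominator Σ(y_t−ȳ)² = 133.5000
r_1 = -68.7500 / 133.5000 = -0.515

-0.515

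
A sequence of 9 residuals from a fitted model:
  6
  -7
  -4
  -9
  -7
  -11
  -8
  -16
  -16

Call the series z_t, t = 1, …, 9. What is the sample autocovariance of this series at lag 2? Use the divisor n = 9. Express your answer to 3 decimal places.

Mean z̄ = (6 − 7 − 4 − 9 − 7 − 11 − 8 − 16 − 16)/9 = -8.0000
Σ_{t=1}^{7}(z_t−z̄)(z_{t+2}−z̄) = 86.0000
γ_2 = 86.0000 / 9 = 9.556

9.556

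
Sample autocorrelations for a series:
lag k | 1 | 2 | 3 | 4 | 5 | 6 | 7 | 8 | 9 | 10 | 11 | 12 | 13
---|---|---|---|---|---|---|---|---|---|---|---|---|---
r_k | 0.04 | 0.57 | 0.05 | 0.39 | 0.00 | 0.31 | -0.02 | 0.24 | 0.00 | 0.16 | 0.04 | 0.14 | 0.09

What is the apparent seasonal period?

2

The largest autocorrelation is r_2 = 0.57, with weaker echoes at lags 4 (0.39), 6 (0.31), 8 (0.24) and 10 (0.16); the remaining lags stay at or below 0.14.
The dominant spike at lag 2 indicates a seasonal period of 2.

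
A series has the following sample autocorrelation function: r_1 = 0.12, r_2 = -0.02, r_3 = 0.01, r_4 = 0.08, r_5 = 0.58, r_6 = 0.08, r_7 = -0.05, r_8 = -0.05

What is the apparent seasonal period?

5

The largest autocorrelation is r_5 = 0.58; the remaining lags stay at or below 0.12.
The dominant spike at lag 5 indicates a seasonal period of 5.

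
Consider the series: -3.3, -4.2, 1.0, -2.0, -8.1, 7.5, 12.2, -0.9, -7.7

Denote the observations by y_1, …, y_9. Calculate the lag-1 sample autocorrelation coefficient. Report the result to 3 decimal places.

0.148

Mean ȳ = (-3.3 − 4.2 + 1.0 − 2.0 − 8.1 + 7.5 + 12.2 − 0.9 − 7.7)/9 = -0.6111
Numerator Σ_{t=1}^{8}(y_t−ȳ)(y_{t+1}−ȳ) = 53.5477
Denominator Σ(y_t−ȳ)² = 360.9689
r_1 = 53.5477 / 360.9689 = 0.148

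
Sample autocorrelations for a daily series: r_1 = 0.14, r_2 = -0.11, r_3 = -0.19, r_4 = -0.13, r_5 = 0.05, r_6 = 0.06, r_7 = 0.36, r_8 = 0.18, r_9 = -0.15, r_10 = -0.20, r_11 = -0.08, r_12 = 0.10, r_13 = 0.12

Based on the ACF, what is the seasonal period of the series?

7

The largest autocorrelation is r_7 = 0.36; the remaining lags stay at or below 0.18.
The dominant spike at lag 7 indicates a seasonal period of 7.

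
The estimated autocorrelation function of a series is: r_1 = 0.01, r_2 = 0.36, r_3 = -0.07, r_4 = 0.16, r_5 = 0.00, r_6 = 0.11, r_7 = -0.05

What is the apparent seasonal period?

The largest autocorrelation is r_2 = 0.36, with a weaker echo at lag 4 (0.16); the remaining lags stay at or below 0.11.
The dominant spike at lag 2 indicates a seasonal period of 2.

2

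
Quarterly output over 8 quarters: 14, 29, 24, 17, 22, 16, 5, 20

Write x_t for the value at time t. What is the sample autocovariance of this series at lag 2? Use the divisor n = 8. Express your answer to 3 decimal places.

-8.488

Mean x̄ = (14 + 29 + 24 + 17 + 22 + 16 + 5 + 20)/8 = 18.3750
Deviations: -4.3750, 10.6250, 5.6250, -1.3750, 3.6250, -2.3750, -13.3750, 1.6250
Σ_{t=1}^{6}(x_t−x̄)(x_{t+2}−x̄) = -67.9063
γ_2 = -67.9063 / 8 = -8.488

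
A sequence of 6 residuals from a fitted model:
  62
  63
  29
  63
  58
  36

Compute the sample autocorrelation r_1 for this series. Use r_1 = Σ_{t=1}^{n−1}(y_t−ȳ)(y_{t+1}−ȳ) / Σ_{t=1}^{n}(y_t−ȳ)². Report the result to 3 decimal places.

-0.366

Mean ȳ = (62 + 63 + 29 + 63 + 58 + 36)/6 = 51.8333
Deviations from mean: 10.1667, 11.1667, -22.8333, 11.1667, 6.1667, -15.8333
Numerator Σ_{t=1}^{5}(y_t−ȳ)(y_{t+1}−ȳ) = -425.1944
Denominator Σ(y_t−ȳ)² = 1162.8333
r_1 = -425.1944 / 1162.8333 = -0.366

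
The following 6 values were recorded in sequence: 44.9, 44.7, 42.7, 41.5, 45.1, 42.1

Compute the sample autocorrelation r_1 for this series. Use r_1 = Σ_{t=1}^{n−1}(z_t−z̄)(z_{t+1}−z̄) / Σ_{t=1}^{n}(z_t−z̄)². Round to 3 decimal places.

-0.248

Mean z̄ = (44.9 + 44.7 + 42.7 + 41.5 + 45.1 + 42.1)/6 = 43.5000
Deviations from mean: 1.4000, 1.2000, -0.8000, -2.0000, 1.6000, -1.4000
Numerator Σ_{t=1}^{5}(z_t−z̄)(z_{t+1}−z̄) = -3.1200
Denominator Σ(z_t−z̄)² = 12.5600
r_1 = -3.1200 / 12.5600 = -0.248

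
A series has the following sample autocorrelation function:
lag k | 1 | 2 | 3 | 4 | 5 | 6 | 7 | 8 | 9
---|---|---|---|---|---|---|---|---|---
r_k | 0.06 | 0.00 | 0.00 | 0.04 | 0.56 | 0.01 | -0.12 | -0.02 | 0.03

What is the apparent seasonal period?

The largest autocorrelation is r_5 = 0.56; the remaining lags stay at or below 0.06.
The dominant spike at lag 5 indicates a seasonal period of 5.

5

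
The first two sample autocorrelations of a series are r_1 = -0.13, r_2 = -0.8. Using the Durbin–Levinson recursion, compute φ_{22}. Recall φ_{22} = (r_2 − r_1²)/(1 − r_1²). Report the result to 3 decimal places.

-0.831

φ_{22} = (r_2 − r_1²) / (1 − r_1²)
r_1² = (-0.13)² = 0.0169
Numerator = -0.8 − 0.0169 = -0.8169; denominator = 1 − 0.0169 = 0.9831
φ_{22} = -0.8169 / 0.9831 = -0.831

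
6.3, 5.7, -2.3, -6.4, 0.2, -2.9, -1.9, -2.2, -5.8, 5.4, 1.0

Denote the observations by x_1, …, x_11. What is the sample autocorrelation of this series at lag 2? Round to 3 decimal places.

Mean x̄ = (6.3 + 5.7 − 2.3 − 6.4 + 0.2 − 2.9 − 1.9 − 2.2 − 5.8 + 5.4 + 1.0)/11 = -0.2636
Numerator Σ_{t=1}^{9}(x_t−x̄)(x_{t+2}−x̄) = -39.2845
Denominator Σ(x_t−x̄)² = 198.3655
r_2 = -39.2845 / 198.3655 = -0.198

-0.198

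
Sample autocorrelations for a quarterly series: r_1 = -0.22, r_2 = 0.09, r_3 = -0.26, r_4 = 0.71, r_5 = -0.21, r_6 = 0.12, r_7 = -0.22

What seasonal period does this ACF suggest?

4

The largest autocorrelation is r_4 = 0.71; the remaining lags stay at or below 0.12.
The dominant spike at lag 4 indicates a seasonal period of 4.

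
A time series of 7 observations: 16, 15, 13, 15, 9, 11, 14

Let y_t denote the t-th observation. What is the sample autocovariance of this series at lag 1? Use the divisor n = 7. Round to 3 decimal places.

Mean ȳ = (16 + 15 + 13 + 15 + 9 + 11 + 14)/7 = 13.2857
Σ_{t=1}^{6}(y_t−ȳ)(y_{t+1}−ȳ) = 4.4898
γ_1 = 4.4898 / 7 = 0.641

0.641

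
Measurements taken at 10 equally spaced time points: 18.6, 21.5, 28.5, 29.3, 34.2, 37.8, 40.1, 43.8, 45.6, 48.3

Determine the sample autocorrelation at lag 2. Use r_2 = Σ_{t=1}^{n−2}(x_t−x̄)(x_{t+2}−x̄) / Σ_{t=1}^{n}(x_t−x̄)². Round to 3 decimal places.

Mean x̄ = (18.6 + 21.5 + 28.5 + 29.3 + 34.2 + 37.8 + 40.1 + 43.8 + 45.6 + 48.3)/10 = 34.7700
Numerator Σ_{t=1}^{8}(x_t−x̄)(x_{t+2}−x̄) = 365.1952
Denominator Σ(x_t−x̄)² = 926.6010
r_2 = 365.1952 / 926.6010 = 0.394

0.394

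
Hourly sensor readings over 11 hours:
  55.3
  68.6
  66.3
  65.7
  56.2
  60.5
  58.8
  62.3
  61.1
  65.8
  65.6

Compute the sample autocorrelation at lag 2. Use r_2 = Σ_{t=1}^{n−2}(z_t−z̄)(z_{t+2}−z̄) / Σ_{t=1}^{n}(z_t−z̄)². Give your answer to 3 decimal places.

Mean z̄ = (55.3 + 68.6 + 66.3 + 65.7 + 56.2 + 60.5 + 58.8 + 62.3 + 61.1 + 65.8 + 65.6)/11 = 62.3818
Numerator Σ_{t=1}^{9}(z_t−z̄)(z_{t+2}−z̄) = -15.0979
Denominator Σ(z_t−z̄)² = 193.4564
r_2 = -15.0979 / 193.4564 = -0.078

-0.078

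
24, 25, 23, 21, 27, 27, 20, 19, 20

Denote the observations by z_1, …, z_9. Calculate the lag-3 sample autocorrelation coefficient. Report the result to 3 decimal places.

-0.205

Mean z̄ = (24 + 25 + 23 + 21 + 27 + 27 + 20 + 19 + 20)/9 = 22.8889
Σ(z_t−z̄)(z_{t+3}−z̄) = (-2.0988) + (8.6790) + (0.4568) + (5.4568) + (-15.9877) + (-11.8765) = -15.3704
Denominator Σ(z_t−z̄)² = 74.8889
r_3 = -15.3704 / 74.8889 = -0.205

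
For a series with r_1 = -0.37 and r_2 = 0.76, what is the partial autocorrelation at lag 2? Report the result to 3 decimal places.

φ_{22} = (r_2 − r_1²) / (1 − r_1²)
r_1² = (-0.37)² = 0.1369
Numerator = 0.76 − 0.1369 = 0.6231; denominator = 1 − 0.1369 = 0.8631
φ_{22} = 0.6231 / 0.8631 = 0.722

0.722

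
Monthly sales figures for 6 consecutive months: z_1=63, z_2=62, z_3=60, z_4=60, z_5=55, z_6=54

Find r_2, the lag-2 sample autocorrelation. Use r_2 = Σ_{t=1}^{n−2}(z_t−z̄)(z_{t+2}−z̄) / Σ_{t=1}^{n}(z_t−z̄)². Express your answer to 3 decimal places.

Mean z̄ = (63 + 62 + 60 + 60 + 55 + 54)/6 = 59.0000
Deviations from mean: 4.0000, 3.0000, 1.0000, 1.0000, -4.0000, -5.0000
Σ(z_t−z̄)(z_{t+2}−z̄) = (4.0000) + (3.0000) + (-4.0000) + (-5.0000) = -2.0000
Denominator Σ(z_t−z̄)² = 68.0000
r_2 = -2.0000 / 68.0000 = -0.029

-0.029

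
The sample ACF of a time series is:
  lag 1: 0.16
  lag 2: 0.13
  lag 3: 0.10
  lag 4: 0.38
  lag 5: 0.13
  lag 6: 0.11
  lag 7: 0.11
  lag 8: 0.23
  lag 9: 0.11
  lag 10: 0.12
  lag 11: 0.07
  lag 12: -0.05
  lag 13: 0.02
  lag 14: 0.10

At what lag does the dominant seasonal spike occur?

4

The largest autocorrelation is r_4 = 0.38, with a weaker echo at lag 8 (0.23); the remaining lags stay at or below 0.16.
The dominant spike at lag 4 indicates a seasonal period of 4.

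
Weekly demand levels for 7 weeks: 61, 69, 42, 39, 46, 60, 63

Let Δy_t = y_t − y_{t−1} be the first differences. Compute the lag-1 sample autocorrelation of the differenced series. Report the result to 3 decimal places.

First differences Δy: 8, -27, -3, 7, 14, 3
Mean of differences = 0.3333
Numerator Σ(Δy_t−Δȳ)(Δy_{t+1}−Δȳ) = -13.1111
Denominator Σ(Δy_t−Δȳ)² = 1055.3333
r_1(Δy) = -13.1111 / 1055.3333 = -0.012

-0.012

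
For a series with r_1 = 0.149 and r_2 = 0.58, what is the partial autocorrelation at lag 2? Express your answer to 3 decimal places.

0.570

φ_{22} = (r_2 − r_1²) / (1 − r_1²)
r_1² = (0.149)² = 0.022201
Numerator = 0.58 − 0.0222 = 0.5578; denominator = 1 − 0.0222 = 0.9778
φ_{22} = 0.5578 / 0.9778 = 0.570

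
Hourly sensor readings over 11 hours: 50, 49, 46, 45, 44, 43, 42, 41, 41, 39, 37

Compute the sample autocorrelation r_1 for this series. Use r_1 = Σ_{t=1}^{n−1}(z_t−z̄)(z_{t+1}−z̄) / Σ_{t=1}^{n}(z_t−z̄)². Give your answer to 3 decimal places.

Mean z̄ = (50 + 49 + 46 + 45 + 44 + 43 + 42 + 41 + 41 + 39 + 37)/11 = 43.3636
Numerator Σ_{t=1}^{10}(z_t−z̄)(z_{t+1}−z̄) = 104.7769
Denominator Σ(z_t−z̄)² = 158.5455
r_1 = 104.7769 / 158.5455 = 0.661

0.661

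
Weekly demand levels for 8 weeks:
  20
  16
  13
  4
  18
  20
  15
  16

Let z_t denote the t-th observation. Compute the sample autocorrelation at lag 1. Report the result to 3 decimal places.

Mean z̄ = (20 + 16 + 13 + 4 + 18 + 20 + 15 + 16)/8 = 15.2500
Deviations from mean: 4.7500, 0.7500, -2.2500, -11.2500, 2.7500, 4.7500, -0.2500, 0.7500
Σ(z_t−z̄)(z_{t+1}−z̄) = (3.5625) + (-1.6875) + (25.3125) + (-30.9375) + (13.0625) + (-1.1875) + (-0.1875) = 7.9375
Denominator Σ(z_t−z̄)² = 185.5000
r_1 = 7.9375 / 185.5000 = 0.043

0.043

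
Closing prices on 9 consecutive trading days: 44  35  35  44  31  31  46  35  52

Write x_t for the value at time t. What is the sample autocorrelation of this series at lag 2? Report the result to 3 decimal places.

Mean x̄ = (44 + 35 + 35 + 44 + 31 + 31 + 46 + 35 + 52)/9 = 39.2222
Numerator Σ_{t=1}^{7}(x_t−x̄)(x_{t+2}−x̄) = 20.6790
Denominator Σ(x_t−x̄)² = 443.5556
r_2 = 20.6790 / 443.5556 = 0.047

0.047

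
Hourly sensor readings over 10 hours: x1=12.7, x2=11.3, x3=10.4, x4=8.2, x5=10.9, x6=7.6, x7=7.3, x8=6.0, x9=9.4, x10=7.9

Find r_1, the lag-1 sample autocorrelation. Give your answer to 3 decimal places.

Mean x̄ = (12.7 + 11.3 + 10.4 + 8.2 + 10.9 + 7.6 + 7.3 + 6.0 + 9.4 + 7.9)/10 = 9.1700
Numerator Σ_{t=1}^{9}(x_t−x̄)(x_{t+1}−x̄) = 12.3941
Denominator Σ(x_t−x̄)² = 40.1210
r_1 = 12.3941 / 40.1210 = 0.309

0.309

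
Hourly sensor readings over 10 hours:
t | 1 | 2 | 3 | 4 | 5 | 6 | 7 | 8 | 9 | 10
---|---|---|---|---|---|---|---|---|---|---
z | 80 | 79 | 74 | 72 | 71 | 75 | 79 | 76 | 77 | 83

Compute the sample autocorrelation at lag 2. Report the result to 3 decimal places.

-0.105

Mean z̄ = (80 + 79 + 74 + 72 + 71 + 75 + 79 + 76 + 77 + 83)/10 = 76.6000
Numerator Σ_{t=1}^{8}(z_t−z̄)(z_{t+2}−z̄) = -13.3200
Denominator Σ(z_t−z̄)² = 126.4000
r_2 = -13.3200 / 126.4000 = -0.105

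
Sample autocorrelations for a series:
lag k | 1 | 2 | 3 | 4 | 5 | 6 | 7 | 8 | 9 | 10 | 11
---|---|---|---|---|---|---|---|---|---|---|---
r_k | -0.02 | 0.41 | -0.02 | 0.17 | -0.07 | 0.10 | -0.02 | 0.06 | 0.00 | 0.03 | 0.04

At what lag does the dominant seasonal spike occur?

2

The largest autocorrelation is r_2 = 0.41, with a weaker echo at lag 4 (0.17); the remaining lags stay at or below 0.10.
The dominant spike at lag 2 indicates a seasonal period of 2.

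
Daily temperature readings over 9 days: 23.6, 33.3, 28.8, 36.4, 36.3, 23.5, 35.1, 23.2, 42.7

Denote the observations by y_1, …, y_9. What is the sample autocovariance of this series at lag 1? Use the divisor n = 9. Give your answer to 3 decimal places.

Mean ȳ = (23.6 + 33.3 + 28.8 + 36.4 + 36.3 + 23.5 + 35.1 + 23.2 + 42.7)/9 = 31.4333
Σ_{t=1}^{8}(y_t−ȳ)(y_{t+1}−ȳ) = -199.0944
γ_1 = -199.0944 / 9 = -22.122

-22.122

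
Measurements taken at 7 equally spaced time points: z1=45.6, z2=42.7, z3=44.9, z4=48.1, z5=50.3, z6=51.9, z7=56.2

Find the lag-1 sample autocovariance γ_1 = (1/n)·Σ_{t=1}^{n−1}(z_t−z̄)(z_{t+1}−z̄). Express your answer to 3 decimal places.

Mean z̄ = (45.6 + 42.7 + 44.9 + 48.1 + 50.3 + 51.9 + 56.2)/7 = 48.5286
Σ_{t=1}^{6}(z_t−z̄)(z_{t+1}−z̄) = 70.8506
γ_1 = 70.8506 / 7 = 10.122

10.122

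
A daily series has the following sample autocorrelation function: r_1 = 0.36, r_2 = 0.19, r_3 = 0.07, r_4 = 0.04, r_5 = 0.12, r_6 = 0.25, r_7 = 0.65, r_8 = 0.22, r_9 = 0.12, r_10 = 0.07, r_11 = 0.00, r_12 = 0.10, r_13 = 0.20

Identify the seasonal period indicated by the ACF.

The largest autocorrelation is r_7 = 0.65; the remaining lags stay at or below 0.36. The elevated value at lag 1 (0.36), dropping to 0.19 at lag 2, reflects decaying short-term dependence rather than seasonality.
The dominant spike at lag 7 indicates a seasonal period of 7.

7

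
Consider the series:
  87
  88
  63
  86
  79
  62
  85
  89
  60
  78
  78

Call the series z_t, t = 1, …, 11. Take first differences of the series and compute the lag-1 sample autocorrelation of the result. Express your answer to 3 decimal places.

First differences Δz: 1, -25, 23, -7, -17, 23, 4, -29, 18, 0
Mean of differences = -0.9000
Numerator Σ(Δz_t−Δz̄)(Δz_{t+1}−Δz̄) = -1588.8100
Denominator Σ(Δz_t−Δz̄)² = 3194.9000
r_1(Δz) = -1588.8100 / 3194.9000 = -0.497

-0.497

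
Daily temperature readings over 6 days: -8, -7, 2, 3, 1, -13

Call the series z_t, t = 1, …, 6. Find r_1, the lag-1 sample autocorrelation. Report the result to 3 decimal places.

0.097

Mean z̄ = (-8 − 7 + 2 + 3 + 1 − 13)/6 = -3.6667
Numerator Σ_{t=1}^{5}(z_t−z̄)(z_{t+1}−z̄) = 20.8889
Denominator Σ(z_t−z̄)² = 215.3333
r_1 = 20.8889 / 215.3333 = 0.097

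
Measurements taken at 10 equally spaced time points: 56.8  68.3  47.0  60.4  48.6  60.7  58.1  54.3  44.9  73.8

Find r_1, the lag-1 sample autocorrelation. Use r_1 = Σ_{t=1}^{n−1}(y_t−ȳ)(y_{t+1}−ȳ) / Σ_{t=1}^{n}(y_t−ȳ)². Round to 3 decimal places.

-0.493

Mean ȳ = (56.8 + 68.3 + 47.0 + 60.4 + 48.6 + 60.7 + 58.1 + 54.3 + 44.9 + 73.8)/10 = 57.2900
Numerator Σ_{t=1}^{9}(y_t−ȳ)(y_{t+1}−ȳ) = -374.5211
Denominator Σ(y_t−ȳ)² = 759.8490
r_1 = -374.5211 / 759.8490 = -0.493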